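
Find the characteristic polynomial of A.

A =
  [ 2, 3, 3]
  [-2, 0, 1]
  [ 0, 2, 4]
x^3 - 6*x^2 + 12*x - 8

Expanding det(x·I − A) (e.g. by cofactor expansion or by noting that A is similar to its Jordan form J, which has the same characteristic polynomial as A) gives
  χ_A(x) = x^3 - 6*x^2 + 12*x - 8
which factors as (x - 2)^3. The eigenvalues (with algebraic multiplicities) are λ = 2 with multiplicity 3.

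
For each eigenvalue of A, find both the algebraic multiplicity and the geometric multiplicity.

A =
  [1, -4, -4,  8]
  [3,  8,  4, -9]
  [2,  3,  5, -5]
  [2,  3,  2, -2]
λ = 3: alg = 4, geom = 2

Step 1 — factor the characteristic polynomial to read off the algebraic multiplicities:
  χ_A(x) = (x - 3)^4

Step 2 — compute geometric multiplicities via the rank-nullity identity g(λ) = n − rank(A − λI):
  rank(A − (3)·I) = 2, so dim ker(A − (3)·I) = n − 2 = 2

Summary:
  λ = 3: algebraic multiplicity = 4, geometric multiplicity = 2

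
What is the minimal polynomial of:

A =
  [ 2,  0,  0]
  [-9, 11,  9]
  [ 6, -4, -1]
x^3 - 12*x^2 + 45*x - 50

The characteristic polynomial is χ_A(x) = (x - 5)^2*(x - 2), so the eigenvalues are known. The minimal polynomial is
  m_A(x) = Π_λ (x − λ)^{k_λ}
where k_λ is the size of the *largest* Jordan block for λ (equivalently, the smallest k with (A − λI)^k v = 0 for every generalised eigenvector v of λ).

  λ = 2: largest Jordan block has size 1, contributing (x − 2)
  λ = 5: largest Jordan block has size 2, contributing (x − 5)^2

So m_A(x) = (x - 5)^2*(x - 2) = x^3 - 12*x^2 + 45*x - 50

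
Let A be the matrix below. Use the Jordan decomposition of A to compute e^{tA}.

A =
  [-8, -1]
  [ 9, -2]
e^{tA} =
  [-3*t*exp(-5*t) + exp(-5*t), -t*exp(-5*t)]
  [9*t*exp(-5*t), 3*t*exp(-5*t) + exp(-5*t)]

Strategy: write A = P · J · P⁻¹ where J is a Jordan canonical form, so e^{tA} = P · e^{tJ} · P⁻¹, and e^{tJ} can be computed block-by-block.

A has Jordan form
J =
  [-5,  1]
  [ 0, -5]
(up to reordering of blocks).

Per-block formulas:
  For a 2×2 Jordan block J_2(-5): exp(t · J_2(-5)) = e^(-5t)·(I + t·N), where N is the 2×2 nilpotent shift.

After assembling e^{tJ} and conjugating by P, we get:

e^{tA} =
  [-3*t*exp(-5*t) + exp(-5*t), -t*exp(-5*t)]
  [9*t*exp(-5*t), 3*t*exp(-5*t) + exp(-5*t)]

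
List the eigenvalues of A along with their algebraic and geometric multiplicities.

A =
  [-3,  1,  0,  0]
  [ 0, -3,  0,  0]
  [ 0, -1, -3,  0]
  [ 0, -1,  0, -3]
λ = -3: alg = 4, geom = 3

Step 1 — factor the characteristic polynomial to read off the algebraic multiplicities:
  χ_A(x) = (x + 3)^4

Step 2 — compute geometric multiplicities via the rank-nullity identity g(λ) = n − rank(A − λI):
  rank(A − (-3)·I) = 1, so dim ker(A − (-3)·I) = n − 1 = 3

Summary:
  λ = -3: algebraic multiplicity = 4, geometric multiplicity = 3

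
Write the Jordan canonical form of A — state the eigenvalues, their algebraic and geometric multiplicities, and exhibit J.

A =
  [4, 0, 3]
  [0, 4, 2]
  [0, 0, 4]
J_2(4) ⊕ J_1(4)

The characteristic polynomial is
  det(x·I − A) = x^3 - 12*x^2 + 48*x - 64 = (x - 4)^3

Eigenvalues and multiplicities (the geometric multiplicity of λ is n − rank(A − λI), which equals the number of Jordan blocks for λ):
  λ = 4: algebraic multiplicity = 3, geometric multiplicity = 2

Determining the block sizes for each eigenvalue:
  λ = 4: 2 blocks summing to 3 forces exactly one block of size 2 and the rest size 1 → block sizes [2, 1]

Assembling the blocks gives a Jordan form
J =
  [4, 1, 0]
  [0, 4, 0]
  [0, 0, 4]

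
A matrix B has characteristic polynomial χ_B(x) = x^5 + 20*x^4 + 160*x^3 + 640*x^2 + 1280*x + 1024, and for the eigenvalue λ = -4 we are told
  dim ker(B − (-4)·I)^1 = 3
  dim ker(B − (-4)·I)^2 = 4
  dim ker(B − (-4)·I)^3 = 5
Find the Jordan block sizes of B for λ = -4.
Block sizes for λ = -4: [3, 1, 1]

From the dimensions of kernels of powers, the number of Jordan blocks of size at least j is d_j − d_{j−1} where d_j = dim ker(N^j) (with d_0 = 0). Computing the differences gives [3, 1, 1].
The number of blocks of size exactly k is (#blocks of size ≥ k) − (#blocks of size ≥ k + 1), so the partition is: 2 block(s) of size 1, 1 block(s) of size 3.
In nonincreasing order the block sizes are [3, 1, 1].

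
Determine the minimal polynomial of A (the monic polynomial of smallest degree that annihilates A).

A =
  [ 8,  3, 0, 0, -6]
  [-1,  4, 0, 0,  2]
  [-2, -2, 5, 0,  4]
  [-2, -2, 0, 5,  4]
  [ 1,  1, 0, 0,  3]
x^2 - 10*x + 25

The characteristic polynomial is χ_A(x) = (x - 5)^5, so the eigenvalues are known. The minimal polynomial is
  m_A(x) = Π_λ (x − λ)^{k_λ}
where k_λ is the size of the *largest* Jordan block for λ (equivalently, the smallest k with (A − λI)^k v = 0 for every generalised eigenvector v of λ).

  λ = 5: largest Jordan block has size 2, contributing (x − 5)^2

So m_A(x) = (x - 5)^2 = x^2 - 10*x + 25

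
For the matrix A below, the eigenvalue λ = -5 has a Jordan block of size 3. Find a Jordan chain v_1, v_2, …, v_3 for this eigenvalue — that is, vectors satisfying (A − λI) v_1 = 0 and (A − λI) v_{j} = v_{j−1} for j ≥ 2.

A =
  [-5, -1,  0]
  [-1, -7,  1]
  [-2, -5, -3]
A Jordan chain for λ = -5 of length 3:
v_1 = (1, 0, 1)ᵀ
v_2 = (0, -1, -2)ᵀ
v_3 = (1, 0, 0)ᵀ

Let N = A − (-5)·I. We want v_3 with N^3 v_3 = 0 but N^2 v_3 ≠ 0; then v_{j-1} := N · v_j for j = 3, …, 2.

Pick v_3 = (1, 0, 0)ᵀ.
Then v_2 = N · v_3 = (0, -1, -2)ᵀ.
Then v_1 = N · v_2 = (1, 0, 1)ᵀ.

Sanity check: (A − (-5)·I) v_1 = (0, 0, 0)ᵀ = 0. ✓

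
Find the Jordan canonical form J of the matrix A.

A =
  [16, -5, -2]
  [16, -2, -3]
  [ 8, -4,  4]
J_3(6)

The characteristic polynomial is
  det(x·I − A) = x^3 - 18*x^2 + 108*x - 216 = (x - 6)^3

Eigenvalues and multiplicities (the geometric multiplicity of λ is n − rank(A − λI), which equals the number of Jordan blocks for λ):
  λ = 6: algebraic multiplicity = 3, geometric multiplicity = 1

Determining the block sizes for each eigenvalue:
  λ = 6: one block (gm = 1), so the single block has size am = 3 → block sizes [3]

Assembling the blocks gives a Jordan form
J =
  [6, 1, 0]
  [0, 6, 1]
  [0, 0, 6]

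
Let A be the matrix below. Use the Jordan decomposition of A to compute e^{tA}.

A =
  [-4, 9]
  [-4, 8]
e^{tA} =
  [-6*t*exp(2*t) + exp(2*t), 9*t*exp(2*t)]
  [-4*t*exp(2*t), 6*t*exp(2*t) + exp(2*t)]

Strategy: write A = P · J · P⁻¹ where J is a Jordan canonical form, so e^{tA} = P · e^{tJ} · P⁻¹, and e^{tJ} can be computed block-by-block.

A has Jordan form
J =
  [2, 1]
  [0, 2]
(up to reordering of blocks).

Per-block formulas:
  For a 2×2 Jordan block J_2(2): exp(t · J_2(2)) = e^(2t)·(I + t·N), where N is the 2×2 nilpotent shift.

After assembling e^{tJ} and conjugating by P, we get:

e^{tA} =
  [-6*t*exp(2*t) + exp(2*t), 9*t*exp(2*t)]
  [-4*t*exp(2*t), 6*t*exp(2*t) + exp(2*t)]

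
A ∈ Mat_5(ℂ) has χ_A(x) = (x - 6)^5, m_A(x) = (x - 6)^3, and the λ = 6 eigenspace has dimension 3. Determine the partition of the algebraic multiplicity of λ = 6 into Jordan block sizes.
Block sizes for λ = 6: [3, 1, 1]

Step 1 — from the characteristic polynomial, algebraic multiplicity of λ = 6 is 5. From dim ker(A − (6)·I) = 3, there are exactly 3 Jordan blocks for λ = 6.
Step 2 — from the minimal polynomial, the factor (x − 6)^3 tells us the largest block for λ = 6 has size 3.
Step 3 — with total size 5, 3 blocks, and largest block 3, the block sizes (in nonincreasing order) are [3, 1, 1].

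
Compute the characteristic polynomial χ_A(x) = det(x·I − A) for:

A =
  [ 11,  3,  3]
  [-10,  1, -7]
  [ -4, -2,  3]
x^3 - 15*x^2 + 75*x - 125

Expanding det(x·I − A) (e.g. by cofactor expansion or by noting that A is similar to its Jordan form J, which has the same characteristic polynomial as A) gives
  χ_A(x) = x^3 - 15*x^2 + 75*x - 125
which factors as (x - 5)^3. The eigenvalues (with algebraic multiplicities) are λ = 5 with multiplicity 3.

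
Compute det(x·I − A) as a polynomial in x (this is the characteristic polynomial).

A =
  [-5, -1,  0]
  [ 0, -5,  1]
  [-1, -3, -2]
x^3 + 12*x^2 + 48*x + 64

Expanding det(x·I − A) (e.g. by cofactor expansion or by noting that A is similar to its Jordan form J, which has the same characteristic polynomial as A) gives
  χ_A(x) = x^3 + 12*x^2 + 48*x + 64
which factors as (x + 4)^3. The eigenvalues (with algebraic multiplicities) are λ = -4 with multiplicity 3.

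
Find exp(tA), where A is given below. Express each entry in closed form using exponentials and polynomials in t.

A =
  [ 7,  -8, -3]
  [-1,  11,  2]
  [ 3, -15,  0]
e^{tA} =
  [t*exp(6*t) + exp(6*t), -3*t^2*exp(6*t)/2 - 8*t*exp(6*t), -t^2*exp(6*t)/2 - 3*t*exp(6*t)]
  [-t*exp(6*t), 3*t^2*exp(6*t)/2 + 5*t*exp(6*t) + exp(6*t), t^2*exp(6*t)/2 + 2*t*exp(6*t)]
  [3*t*exp(6*t), -9*t^2*exp(6*t)/2 - 15*t*exp(6*t), -3*t^2*exp(6*t)/2 - 6*t*exp(6*t) + exp(6*t)]

Strategy: write A = P · J · P⁻¹ where J is a Jordan canonical form, so e^{tA} = P · e^{tJ} · P⁻¹, and e^{tJ} can be computed block-by-block.

A has Jordan form
J =
  [6, 1, 0]
  [0, 6, 1]
  [0, 0, 6]
(up to reordering of blocks).

Per-block formulas:
  For a 3×3 Jordan block J_3(6): exp(t · J_3(6)) = e^(6t)·(I + t·N + (t^2/2)·N^2), where N is the 3×3 nilpotent shift.

After assembling e^{tJ} and conjugating by P, we get:

e^{tA} =
  [t*exp(6*t) + exp(6*t), -3*t^2*exp(6*t)/2 - 8*t*exp(6*t), -t^2*exp(6*t)/2 - 3*t*exp(6*t)]
  [-t*exp(6*t), 3*t^2*exp(6*t)/2 + 5*t*exp(6*t) + exp(6*t), t^2*exp(6*t)/2 + 2*t*exp(6*t)]
  [3*t*exp(6*t), -9*t^2*exp(6*t)/2 - 15*t*exp(6*t), -3*t^2*exp(6*t)/2 - 6*t*exp(6*t) + exp(6*t)]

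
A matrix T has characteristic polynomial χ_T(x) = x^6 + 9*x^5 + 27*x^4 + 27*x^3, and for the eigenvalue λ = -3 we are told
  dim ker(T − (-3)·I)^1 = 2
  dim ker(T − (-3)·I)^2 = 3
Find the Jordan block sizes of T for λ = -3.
Block sizes for λ = -3: [2, 1]

From the dimensions of kernels of powers, the number of Jordan blocks of size at least j is d_j − d_{j−1} where d_j = dim ker(N^j) (with d_0 = 0). Computing the differences gives [2, 1].
The number of blocks of size exactly k is (#blocks of size ≥ k) − (#blocks of size ≥ k + 1), so the partition is: 1 block(s) of size 1, 1 block(s) of size 2.
In nonincreasing order the block sizes are [2, 1].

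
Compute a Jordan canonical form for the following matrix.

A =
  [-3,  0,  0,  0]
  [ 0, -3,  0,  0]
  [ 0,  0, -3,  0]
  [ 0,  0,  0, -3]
J_1(-3) ⊕ J_1(-3) ⊕ J_1(-3) ⊕ J_1(-3)

The characteristic polynomial is
  det(x·I − A) = x^4 + 12*x^3 + 54*x^2 + 108*x + 81 = (x + 3)^4

Eigenvalues and multiplicities (the geometric multiplicity of λ is n − rank(A − λI), which equals the number of Jordan blocks for λ):
  λ = -3: algebraic multiplicity = 4, geometric multiplicity = 4

Determining the block sizes for each eigenvalue:
  λ = -3: gm = am = 4, so every block has size 1 → block sizes [1, 1, 1, 1]

Assembling the blocks gives a Jordan form
J =
  [-3,  0,  0,  0]
  [ 0, -3,  0,  0]
  [ 0,  0, -3,  0]
  [ 0,  0,  0, -3]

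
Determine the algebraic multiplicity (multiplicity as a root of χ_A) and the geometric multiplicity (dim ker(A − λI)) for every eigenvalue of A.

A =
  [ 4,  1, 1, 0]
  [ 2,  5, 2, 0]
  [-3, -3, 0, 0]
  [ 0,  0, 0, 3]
λ = 3: alg = 4, geom = 3

Step 1 — factor the characteristic polynomial to read off the algebraic multiplicities:
  χ_A(x) = (x - 3)^4

Step 2 — compute geometric multiplicities via the rank-nullity identity g(λ) = n − rank(A − λI):
  rank(A − (3)·I) = 1, so dim ker(A − (3)·I) = n − 1 = 3

Summary:
  λ = 3: algebraic multiplicity = 4, geometric multiplicity = 3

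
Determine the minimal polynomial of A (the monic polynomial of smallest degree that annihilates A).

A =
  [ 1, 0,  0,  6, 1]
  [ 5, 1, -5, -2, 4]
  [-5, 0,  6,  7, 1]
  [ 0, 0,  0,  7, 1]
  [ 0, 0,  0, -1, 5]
x^4 - 19*x^3 + 126*x^2 - 324*x + 216

The characteristic polynomial is χ_A(x) = (x - 6)^3*(x - 1)^2, so the eigenvalues are known. The minimal polynomial is
  m_A(x) = Π_λ (x − λ)^{k_λ}
where k_λ is the size of the *largest* Jordan block for λ (equivalently, the smallest k with (A − λI)^k v = 0 for every generalised eigenvector v of λ).

  λ = 1: largest Jordan block has size 1, contributing (x − 1)
  λ = 6: largest Jordan block has size 3, contributing (x − 6)^3

So m_A(x) = (x - 6)^3*(x - 1) = x^4 - 19*x^3 + 126*x^2 - 324*x + 216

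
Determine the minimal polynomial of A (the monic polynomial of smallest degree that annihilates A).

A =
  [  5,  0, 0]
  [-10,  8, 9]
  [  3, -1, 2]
x^3 - 15*x^2 + 75*x - 125

The characteristic polynomial is χ_A(x) = (x - 5)^3, so the eigenvalues are known. The minimal polynomial is
  m_A(x) = Π_λ (x − λ)^{k_λ}
where k_λ is the size of the *largest* Jordan block for λ (equivalently, the smallest k with (A − λI)^k v = 0 for every generalised eigenvector v of λ).

  λ = 5: largest Jordan block has size 3, contributing (x − 5)^3

So m_A(x) = (x - 5)^3 = x^3 - 15*x^2 + 75*x - 125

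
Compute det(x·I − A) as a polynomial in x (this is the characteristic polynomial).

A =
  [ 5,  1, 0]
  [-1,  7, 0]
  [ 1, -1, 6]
x^3 - 18*x^2 + 108*x - 216

Expanding det(x·I − A) (e.g. by cofactor expansion or by noting that A is similar to its Jordan form J, which has the same characteristic polynomial as A) gives
  χ_A(x) = x^3 - 18*x^2 + 108*x - 216
which factors as (x - 6)^3. The eigenvalues (with algebraic multiplicities) are λ = 6 with multiplicity 3.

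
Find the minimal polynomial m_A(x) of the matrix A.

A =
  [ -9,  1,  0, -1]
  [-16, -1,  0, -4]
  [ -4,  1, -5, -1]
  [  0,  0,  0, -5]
x^2 + 10*x + 25

The characteristic polynomial is χ_A(x) = (x + 5)^4, so the eigenvalues are known. The minimal polynomial is
  m_A(x) = Π_λ (x − λ)^{k_λ}
where k_λ is the size of the *largest* Jordan block for λ (equivalently, the smallest k with (A − λI)^k v = 0 for every generalised eigenvector v of λ).

  λ = -5: largest Jordan block has size 2, contributing (x + 5)^2

So m_A(x) = (x + 5)^2 = x^2 + 10*x + 25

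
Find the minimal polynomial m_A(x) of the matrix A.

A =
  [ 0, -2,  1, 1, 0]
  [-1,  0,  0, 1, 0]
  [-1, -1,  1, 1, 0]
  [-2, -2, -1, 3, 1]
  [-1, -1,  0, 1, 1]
x^3 - 3*x^2 + 3*x - 1

The characteristic polynomial is χ_A(x) = (x - 1)^5, so the eigenvalues are known. The minimal polynomial is
  m_A(x) = Π_λ (x − λ)^{k_λ}
where k_λ is the size of the *largest* Jordan block for λ (equivalently, the smallest k with (A − λI)^k v = 0 for every generalised eigenvector v of λ).

  λ = 1: largest Jordan block has size 3, contributing (x − 1)^3

So m_A(x) = (x - 1)^3 = x^3 - 3*x^2 + 3*x - 1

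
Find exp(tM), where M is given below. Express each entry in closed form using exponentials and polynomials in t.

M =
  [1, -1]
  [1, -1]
e^{tM} =
  [t + 1, -t]
  [t, 1 - t]

Strategy: write M = P · J · P⁻¹ where J is a Jordan canonical form, so e^{tM} = P · e^{tJ} · P⁻¹, and e^{tJ} can be computed block-by-block.

M has Jordan form
J =
  [0, 1]
  [0, 0]
(up to reordering of blocks).

Per-block formulas:
  For a 2×2 Jordan block J_2(0): exp(t · J_2(0)) = e^(0t)·(I + t·N), where N is the 2×2 nilpotent shift.

After assembling e^{tJ} and conjugating by P, we get:

e^{tM} =
  [t + 1, -t]
  [t, 1 - t]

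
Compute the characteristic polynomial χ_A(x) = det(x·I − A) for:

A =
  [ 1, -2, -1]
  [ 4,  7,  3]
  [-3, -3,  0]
x^3 - 8*x^2 + 21*x - 18

Expanding det(x·I − A) (e.g. by cofactor expansion or by noting that A is similar to its Jordan form J, which has the same characteristic polynomial as A) gives
  χ_A(x) = x^3 - 8*x^2 + 21*x - 18
which factors as (x - 3)^2*(x - 2). The eigenvalues (with algebraic multiplicities) are λ = 2 with multiplicity 1, λ = 3 with multiplicity 2.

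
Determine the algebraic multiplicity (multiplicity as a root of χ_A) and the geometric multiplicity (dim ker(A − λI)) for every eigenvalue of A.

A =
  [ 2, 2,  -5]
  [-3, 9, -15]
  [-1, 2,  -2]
λ = 3: alg = 3, geom = 2

Step 1 — factor the characteristic polynomial to read off the algebraic multiplicities:
  χ_A(x) = (x - 3)^3

Step 2 — compute geometric multiplicities via the rank-nullity identity g(λ) = n − rank(A − λI):
  rank(A − (3)·I) = 1, so dim ker(A − (3)·I) = n − 1 = 2

Summary:
  λ = 3: algebraic multiplicity = 3, geometric multiplicity = 2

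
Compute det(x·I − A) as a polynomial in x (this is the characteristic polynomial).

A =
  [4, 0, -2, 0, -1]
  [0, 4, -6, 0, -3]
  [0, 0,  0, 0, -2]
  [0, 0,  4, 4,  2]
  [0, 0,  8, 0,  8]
x^5 - 20*x^4 + 160*x^3 - 640*x^2 + 1280*x - 1024

Expanding det(x·I − A) (e.g. by cofactor expansion or by noting that A is similar to its Jordan form J, which has the same characteristic polynomial as A) gives
  χ_A(x) = x^5 - 20*x^4 + 160*x^3 - 640*x^2 + 1280*x - 1024
which factors as (x - 4)^5. The eigenvalues (with algebraic multiplicities) are λ = 4 with multiplicity 5.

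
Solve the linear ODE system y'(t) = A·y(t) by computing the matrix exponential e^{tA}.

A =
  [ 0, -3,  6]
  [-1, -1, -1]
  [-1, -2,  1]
e^{tA} =
  [1 - 3*t^2/2, -9*t^2/2 - 3*t, 9*t^2/2 + 6*t]
  [t^2 - t, 3*t^2 - t + 1, -3*t^2 - t]
  [t^2/2 - t, 3*t^2/2 - 2*t, -3*t^2/2 + t + 1]

Strategy: write A = P · J · P⁻¹ where J is a Jordan canonical form, so e^{tA} = P · e^{tJ} · P⁻¹, and e^{tJ} can be computed block-by-block.

A has Jordan form
J =
  [0, 1, 0]
  [0, 0, 1]
  [0, 0, 0]
(up to reordering of blocks).

Per-block formulas:
  For a 3×3 Jordan block J_3(0): exp(t · J_3(0)) = e^(0t)·(I + t·N + (t^2/2)·N^2), where N is the 3×3 nilpotent shift.

After assembling e^{tJ} and conjugating by P, we get:

e^{tA} =
  [1 - 3*t^2/2, -9*t^2/2 - 3*t, 9*t^2/2 + 6*t]
  [t^2 - t, 3*t^2 - t + 1, -3*t^2 - t]
  [t^2/2 - t, 3*t^2/2 - 2*t, -3*t^2/2 + t + 1]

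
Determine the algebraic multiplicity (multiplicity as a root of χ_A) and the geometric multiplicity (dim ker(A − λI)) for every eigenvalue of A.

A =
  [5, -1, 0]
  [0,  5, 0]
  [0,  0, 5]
λ = 5: alg = 3, geom = 2

Step 1 — factor the characteristic polynomial to read off the algebraic multiplicities:
  χ_A(x) = (x - 5)^3

Step 2 — compute geometric multiplicities via the rank-nullity identity g(λ) = n − rank(A − λI):
  rank(A − (5)·I) = 1, so dim ker(A − (5)·I) = n − 1 = 2

Summary:
  λ = 5: algebraic multiplicity = 3, geometric multiplicity = 2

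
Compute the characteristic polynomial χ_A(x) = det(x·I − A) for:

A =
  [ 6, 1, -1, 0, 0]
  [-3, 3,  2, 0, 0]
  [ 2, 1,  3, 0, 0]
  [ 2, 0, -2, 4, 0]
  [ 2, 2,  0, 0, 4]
x^5 - 20*x^4 + 160*x^3 - 640*x^2 + 1280*x - 1024

Expanding det(x·I − A) (e.g. by cofactor expansion or by noting that A is similar to its Jordan form J, which has the same characteristic polynomial as A) gives
  χ_A(x) = x^5 - 20*x^4 + 160*x^3 - 640*x^2 + 1280*x - 1024
which factors as (x - 4)^5. The eigenvalues (with algebraic multiplicities) are λ = 4 with multiplicity 5.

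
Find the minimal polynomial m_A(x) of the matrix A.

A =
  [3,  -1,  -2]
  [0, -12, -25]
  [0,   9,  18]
x^3 - 9*x^2 + 27*x - 27

The characteristic polynomial is χ_A(x) = (x - 3)^3, so the eigenvalues are known. The minimal polynomial is
  m_A(x) = Π_λ (x − λ)^{k_λ}
where k_λ is the size of the *largest* Jordan block for λ (equivalently, the smallest k with (A − λI)^k v = 0 for every generalised eigenvector v of λ).

  λ = 3: largest Jordan block has size 3, contributing (x − 3)^3

So m_A(x) = (x - 3)^3 = x^3 - 9*x^2 + 27*x - 27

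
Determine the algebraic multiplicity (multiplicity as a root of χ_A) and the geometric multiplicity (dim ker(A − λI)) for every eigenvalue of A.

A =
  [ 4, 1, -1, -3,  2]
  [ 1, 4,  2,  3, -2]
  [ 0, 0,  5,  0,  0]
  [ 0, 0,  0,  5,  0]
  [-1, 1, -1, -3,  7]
λ = 5: alg = 5, geom = 3

Step 1 — factor the characteristic polynomial to read off the algebraic multiplicities:
  χ_A(x) = (x - 5)^5

Step 2 — compute geometric multiplicities via the rank-nullity identity g(λ) = n − rank(A − λI):
  rank(A − (5)·I) = 2, so dim ker(A − (5)·I) = n − 2 = 3

Summary:
  λ = 5: algebraic multiplicity = 5, geometric multiplicity = 3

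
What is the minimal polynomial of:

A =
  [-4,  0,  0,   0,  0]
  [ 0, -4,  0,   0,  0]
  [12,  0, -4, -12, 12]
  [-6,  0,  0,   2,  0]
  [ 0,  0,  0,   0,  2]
x^2 + 2*x - 8

The characteristic polynomial is χ_A(x) = (x - 2)^2*(x + 4)^3, so the eigenvalues are known. The minimal polynomial is
  m_A(x) = Π_λ (x − λ)^{k_λ}
where k_λ is the size of the *largest* Jordan block for λ (equivalently, the smallest k with (A − λI)^k v = 0 for every generalised eigenvector v of λ).

  λ = -4: largest Jordan block has size 1, contributing (x + 4)
  λ = 2: largest Jordan block has size 1, contributing (x − 2)

So m_A(x) = (x - 2)*(x + 4) = x^2 + 2*x - 8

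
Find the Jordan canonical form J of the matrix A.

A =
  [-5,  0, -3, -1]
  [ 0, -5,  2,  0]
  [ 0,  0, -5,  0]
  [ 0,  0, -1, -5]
J_3(-5) ⊕ J_1(-5)

The characteristic polynomial is
  det(x·I − A) = x^4 + 20*x^3 + 150*x^2 + 500*x + 625 = (x + 5)^4

Eigenvalues and multiplicities (the geometric multiplicity of λ is n − rank(A − λI), which equals the number of Jordan blocks for λ):
  λ = -5: algebraic multiplicity = 4, geometric multiplicity = 2

Determining the block sizes for each eigenvalue:
  λ = -5: with am = 4 and gm = 2, the partition is not yet determined (e.g. several partitions of 4 into 2 parts exist). Let N = A − (-5)·I. Computing rank(N^1) = 2, rank(N^2) = 1, rank(N^3) = 0; the number of blocks of size ≥ j is rank(N^{j−1}) − rank(N^j), giving [2, 1, 1]. So we have 1 block(s) of size 3, 1 block(s) of size 1 → block sizes [3, 1]

Assembling the blocks gives a Jordan form
J =
  [-5,  1,  0,  0]
  [ 0, -5,  1,  0]
  [ 0,  0, -5,  0]
  [ 0,  0,  0, -5]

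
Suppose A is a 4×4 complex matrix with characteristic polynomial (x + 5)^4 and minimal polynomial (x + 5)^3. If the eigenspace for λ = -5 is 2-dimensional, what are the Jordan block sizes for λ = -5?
Block sizes for λ = -5: [3, 1]

Step 1 — from the characteristic polynomial, algebraic multiplicity of λ = -5 is 4. From dim ker(A − (-5)·I) = 2, there are exactly 2 Jordan blocks for λ = -5.
Step 2 — from the minimal polynomial, the factor (x + 5)^3 tells us the largest block for λ = -5 has size 3.
Step 3 — with total size 4, 2 blocks, and largest block 3, the block sizes (in nonincreasing order) are [3, 1].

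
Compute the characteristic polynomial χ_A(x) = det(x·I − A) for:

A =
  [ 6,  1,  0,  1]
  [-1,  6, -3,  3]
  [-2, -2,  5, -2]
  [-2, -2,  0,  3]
x^4 - 20*x^3 + 150*x^2 - 500*x + 625

Expanding det(x·I − A) (e.g. by cofactor expansion or by noting that A is similar to its Jordan form J, which has the same characteristic polynomial as A) gives
  χ_A(x) = x^4 - 20*x^3 + 150*x^2 - 500*x + 625
which factors as (x - 5)^4. The eigenvalues (with algebraic multiplicities) are λ = 5 with multiplicity 4.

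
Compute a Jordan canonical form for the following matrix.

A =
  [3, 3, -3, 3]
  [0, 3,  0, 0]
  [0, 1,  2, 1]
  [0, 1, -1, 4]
J_2(3) ⊕ J_1(3) ⊕ J_1(3)

The characteristic polynomial is
  det(x·I − A) = x^4 - 12*x^3 + 54*x^2 - 108*x + 81 = (x - 3)^4

Eigenvalues and multiplicities (the geometric multiplicity of λ is n − rank(A − λI), which equals the number of Jordan blocks for λ):
  λ = 3: algebraic multiplicity = 4, geometric multiplicity = 3

Determining the block sizes for each eigenvalue:
  λ = 3: 3 blocks summing to 4 forces exactly one block of size 2 and the rest size 1 → block sizes [2, 1, 1]

Assembling the blocks gives a Jordan form
J =
  [3, 1, 0, 0]
  [0, 3, 0, 0]
  [0, 0, 3, 0]
  [0, 0, 0, 3]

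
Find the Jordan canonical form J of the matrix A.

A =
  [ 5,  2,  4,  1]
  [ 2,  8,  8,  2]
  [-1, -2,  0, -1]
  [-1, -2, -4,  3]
J_2(4) ⊕ J_1(4) ⊕ J_1(4)

The characteristic polynomial is
  det(x·I − A) = x^4 - 16*x^3 + 96*x^2 - 256*x + 256 = (x - 4)^4

Eigenvalues and multiplicities (the geometric multiplicity of λ is n − rank(A − λI), which equals the number of Jordan blocks for λ):
  λ = 4: algebraic multiplicity = 4, geometric multiplicity = 3

Determining the block sizes for each eigenvalue:
  λ = 4: 3 blocks summing to 4 forces exactly one block of size 2 and the rest size 1 → block sizes [2, 1, 1]

Assembling the blocks gives a Jordan form
J =
  [4, 1, 0, 0]
  [0, 4, 0, 0]
  [0, 0, 4, 0]
  [0, 0, 0, 4]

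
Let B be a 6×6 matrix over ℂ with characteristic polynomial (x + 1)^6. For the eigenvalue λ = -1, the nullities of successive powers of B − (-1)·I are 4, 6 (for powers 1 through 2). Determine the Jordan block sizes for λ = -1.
Block sizes for λ = -1: [2, 2, 1, 1]

From the dimensions of kernels of powers, the number of Jordan blocks of size at least j is d_j − d_{j−1} where d_j = dim ker(N^j) (with d_0 = 0). Computing the differences gives [4, 2].
The number of blocks of size exactly k is (#blocks of size ≥ k) − (#blocks of size ≥ k + 1), so the partition is: 2 block(s) of size 1, 2 block(s) of size 2.
In nonincreasing order the block sizes are [2, 2, 1, 1].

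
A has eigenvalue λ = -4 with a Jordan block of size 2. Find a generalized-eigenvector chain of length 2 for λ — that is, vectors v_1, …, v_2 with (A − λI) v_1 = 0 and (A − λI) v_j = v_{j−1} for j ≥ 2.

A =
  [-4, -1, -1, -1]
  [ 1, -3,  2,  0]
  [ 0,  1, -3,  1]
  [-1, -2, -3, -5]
A Jordan chain for λ = -4 of length 2:
v_1 = (1, 1, -1, 0)ᵀ
v_2 = (2, -1, 0, 0)ᵀ

Let N = A − (-4)·I. We want v_2 with N^2 v_2 = 0 but N^1 v_2 ≠ 0; then v_{j-1} := N · v_j for j = 2, …, 2.

Pick v_2 = (2, -1, 0, 0)ᵀ.
Then v_1 = N · v_2 = (1, 1, -1, 0)ᵀ.

Sanity check: (A − (-4)·I) v_1 = (0, 0, 0, 0)ᵀ = 0. ✓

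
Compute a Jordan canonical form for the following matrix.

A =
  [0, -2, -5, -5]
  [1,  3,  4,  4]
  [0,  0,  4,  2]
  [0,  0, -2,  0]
J_1(1) ⊕ J_2(2) ⊕ J_1(2)

The characteristic polynomial is
  det(x·I − A) = x^4 - 7*x^3 + 18*x^2 - 20*x + 8 = (x - 2)^3*(x - 1)

Eigenvalues and multiplicities (the geometric multiplicity of λ is n − rank(A − λI), which equals the number of Jordan blocks for λ):
  λ = 1: algebraic multiplicity = 1, geometric multiplicity = 1
  λ = 2: algebraic multiplicity = 3, geometric multiplicity = 2

Determining the block sizes for each eigenvalue:
  λ = 1: one block (gm = 1), so the single block has size am = 1 → block sizes [1]
  λ = 2: 2 blocks summing to 3 forces exactly one block of size 2 and the rest size 1 → block sizes [2, 1]

Assembling the blocks gives a Jordan form
J =
  [1, 0, 0, 0]
  [0, 2, 1, 0]
  [0, 0, 2, 0]
  [0, 0, 0, 2]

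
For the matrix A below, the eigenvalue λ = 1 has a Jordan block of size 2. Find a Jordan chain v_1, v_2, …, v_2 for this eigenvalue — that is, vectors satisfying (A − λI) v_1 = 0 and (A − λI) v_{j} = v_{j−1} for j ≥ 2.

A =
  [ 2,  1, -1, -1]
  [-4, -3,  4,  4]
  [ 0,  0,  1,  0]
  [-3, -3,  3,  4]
A Jordan chain for λ = 1 of length 2:
v_1 = (1, -4, 0, -3)ᵀ
v_2 = (1, 0, 0, 0)ᵀ

Let N = A − (1)·I. We want v_2 with N^2 v_2 = 0 but N^1 v_2 ≠ 0; then v_{j-1} := N · v_j for j = 2, …, 2.

Pick v_2 = (1, 0, 0, 0)ᵀ.
Then v_1 = N · v_2 = (1, -4, 0, -3)ᵀ.

Sanity check: (A − (1)·I) v_1 = (0, 0, 0, 0)ᵀ = 0. ✓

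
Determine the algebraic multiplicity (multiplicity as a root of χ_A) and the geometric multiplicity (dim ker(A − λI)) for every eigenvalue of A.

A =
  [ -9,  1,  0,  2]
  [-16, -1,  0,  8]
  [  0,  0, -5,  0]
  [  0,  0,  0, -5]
λ = -5: alg = 4, geom = 3

Step 1 — factor the characteristic polynomial to read off the algebraic multiplicities:
  χ_A(x) = (x + 5)^4

Step 2 — compute geometric multiplicities via the rank-nullity identity g(λ) = n − rank(A − λI):
  rank(A − (-5)·I) = 1, so dim ker(A − (-5)·I) = n − 1 = 3

Summary:
  λ = -5: algebraic multiplicity = 4, geometric multiplicity = 3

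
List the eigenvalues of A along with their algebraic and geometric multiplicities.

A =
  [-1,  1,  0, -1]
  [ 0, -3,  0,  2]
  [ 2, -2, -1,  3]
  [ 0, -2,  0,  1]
λ = -1: alg = 4, geom = 2

Step 1 — factor the characteristic polynomial to read off the algebraic multiplicities:
  χ_A(x) = (x + 1)^4

Step 2 — compute geometric multiplicities via the rank-nullity identity g(λ) = n − rank(A − λI):
  rank(A − (-1)·I) = 2, so dim ker(A − (-1)·I) = n − 2 = 2

Summary:
  λ = -1: algebraic multiplicity = 4, geometric multiplicity = 2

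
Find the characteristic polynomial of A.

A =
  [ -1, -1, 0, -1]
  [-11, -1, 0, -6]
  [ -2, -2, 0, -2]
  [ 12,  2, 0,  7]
x^4 - 5*x^3

Expanding det(x·I − A) (e.g. by cofactor expansion or by noting that A is similar to its Jordan form J, which has the same characteristic polynomial as A) gives
  χ_A(x) = x^4 - 5*x^3
which factors as x^3*(x - 5). The eigenvalues (with algebraic multiplicities) are λ = 0 with multiplicity 3, λ = 5 with multiplicity 1.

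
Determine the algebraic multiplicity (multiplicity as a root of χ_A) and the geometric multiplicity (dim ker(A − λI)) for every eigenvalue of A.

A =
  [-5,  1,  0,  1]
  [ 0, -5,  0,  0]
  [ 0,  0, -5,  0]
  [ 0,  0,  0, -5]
λ = -5: alg = 4, geom = 3

Step 1 — factor the characteristic polynomial to read off the algebraic multiplicities:
  χ_A(x) = (x + 5)^4

Step 2 — compute geometric multiplicities via the rank-nullity identity g(λ) = n − rank(A − λI):
  rank(A − (-5)·I) = 1, so dim ker(A − (-5)·I) = n − 1 = 3

Summary:
  λ = -5: algebraic multiplicity = 4, geometric multiplicity = 3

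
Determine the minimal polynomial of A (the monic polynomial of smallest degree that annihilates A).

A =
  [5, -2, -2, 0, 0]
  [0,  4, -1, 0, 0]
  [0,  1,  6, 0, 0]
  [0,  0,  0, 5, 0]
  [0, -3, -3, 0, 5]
x^2 - 10*x + 25

The characteristic polynomial is χ_A(x) = (x - 5)^5, so the eigenvalues are known. The minimal polynomial is
  m_A(x) = Π_λ (x − λ)^{k_λ}
where k_λ is the size of the *largest* Jordan block for λ (equivalently, the smallest k with (A − λI)^k v = 0 for every generalised eigenvector v of λ).

  λ = 5: largest Jordan block has size 2, contributing (x − 5)^2

So m_A(x) = (x - 5)^2 = x^2 - 10*x + 25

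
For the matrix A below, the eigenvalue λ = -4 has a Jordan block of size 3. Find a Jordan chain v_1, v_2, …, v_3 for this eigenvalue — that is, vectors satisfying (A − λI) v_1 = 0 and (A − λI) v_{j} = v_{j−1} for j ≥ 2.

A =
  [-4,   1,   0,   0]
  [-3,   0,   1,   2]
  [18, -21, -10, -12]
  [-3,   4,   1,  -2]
A Jordan chain for λ = -4 of length 3:
v_1 = (-3, 0, -9, 0)ᵀ
v_2 = (0, -3, 18, -3)ᵀ
v_3 = (1, 0, 0, 0)ᵀ

Let N = A − (-4)·I. We want v_3 with N^3 v_3 = 0 but N^2 v_3 ≠ 0; then v_{j-1} := N · v_j for j = 3, …, 2.

Pick v_3 = (1, 0, 0, 0)ᵀ.
Then v_2 = N · v_3 = (0, -3, 18, -3)ᵀ.
Then v_1 = N · v_2 = (-3, 0, -9, 0)ᵀ.

Sanity check: (A − (-4)·I) v_1 = (0, 0, 0, 0)ᵀ = 0. ✓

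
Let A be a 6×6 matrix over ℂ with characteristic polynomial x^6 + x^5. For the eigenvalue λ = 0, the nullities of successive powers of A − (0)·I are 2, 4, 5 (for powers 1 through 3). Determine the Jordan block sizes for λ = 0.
Block sizes for λ = 0: [3, 2]

From the dimensions of kernels of powers, the number of Jordan blocks of size at least j is d_j − d_{j−1} where d_j = dim ker(N^j) (with d_0 = 0). Computing the differences gives [2, 2, 1].
The number of blocks of size exactly k is (#blocks of size ≥ k) − (#blocks of size ≥ k + 1), so the partition is: 1 block(s) of size 2, 1 block(s) of size 3.
In nonincreasing order the block sizes are [3, 2].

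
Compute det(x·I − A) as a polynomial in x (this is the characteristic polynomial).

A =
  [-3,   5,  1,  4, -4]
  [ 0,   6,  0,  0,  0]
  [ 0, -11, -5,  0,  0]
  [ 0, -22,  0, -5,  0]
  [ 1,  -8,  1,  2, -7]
x^5 + 14*x^4 + 30*x^3 - 400*x^2 - 2375*x - 3750

Expanding det(x·I − A) (e.g. by cofactor expansion or by noting that A is similar to its Jordan form J, which has the same characteristic polynomial as A) gives
  χ_A(x) = x^5 + 14*x^4 + 30*x^3 - 400*x^2 - 2375*x - 3750
which factors as (x - 6)*(x + 5)^4. The eigenvalues (with algebraic multiplicities) are λ = -5 with multiplicity 4, λ = 6 with multiplicity 1.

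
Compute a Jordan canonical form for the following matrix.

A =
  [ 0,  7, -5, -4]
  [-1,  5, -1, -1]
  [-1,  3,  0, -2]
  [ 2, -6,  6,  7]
J_3(3) ⊕ J_1(3)

The characteristic polynomial is
  det(x·I − A) = x^4 - 12*x^3 + 54*x^2 - 108*x + 81 = (x - 3)^4

Eigenvalues and multiplicities (the geometric multiplicity of λ is n − rank(A − λI), which equals the number of Jordan blocks for λ):
  λ = 3: algebraic multiplicity = 4, geometric multiplicity = 2

Determining the block sizes for each eigenvalue:
  λ = 3: with am = 4 and gm = 2, the partition is not yet determined (e.g. several partitions of 4 into 2 parts exist). Let N = A − (3)·I. Computing rank(N^1) = 2, rank(N^2) = 1, rank(N^3) = 0; the number of blocks of size ≥ j is rank(N^{j−1}) − rank(N^j), giving [2, 1, 1]. So we have 1 block(s) of size 3, 1 block(s) of size 1 → block sizes [3, 1]

Assembling the blocks gives a Jordan form
J =
  [3, 1, 0, 0]
  [0, 3, 1, 0]
  [0, 0, 3, 0]
  [0, 0, 0, 3]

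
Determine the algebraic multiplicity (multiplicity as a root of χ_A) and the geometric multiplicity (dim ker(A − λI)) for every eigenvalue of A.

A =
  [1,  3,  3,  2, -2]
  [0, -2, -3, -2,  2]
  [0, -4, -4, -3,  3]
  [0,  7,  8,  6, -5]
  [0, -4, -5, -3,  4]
λ = 1: alg = 5, geom = 3

Step 1 — factor the characteristic polynomial to read off the algebraic multiplicities:
  χ_A(x) = (x - 1)^5

Step 2 — compute geometric multiplicities via the rank-nullity identity g(λ) = n − rank(A − λI):
  rank(A − (1)·I) = 2, so dim ker(A − (1)·I) = n − 2 = 3

Summary:
  λ = 1: algebraic multiplicity = 5, geometric multiplicity = 3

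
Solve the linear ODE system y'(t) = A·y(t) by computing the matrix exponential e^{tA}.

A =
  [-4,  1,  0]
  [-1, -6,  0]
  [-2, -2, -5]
e^{tA} =
  [t*exp(-5*t) + exp(-5*t), t*exp(-5*t), 0]
  [-t*exp(-5*t), -t*exp(-5*t) + exp(-5*t), 0]
  [-2*t*exp(-5*t), -2*t*exp(-5*t), exp(-5*t)]

Strategy: write A = P · J · P⁻¹ where J is a Jordan canonical form, so e^{tA} = P · e^{tJ} · P⁻¹, and e^{tJ} can be computed block-by-block.

A has Jordan form
J =
  [-5,  1,  0]
  [ 0, -5,  0]
  [ 0,  0, -5]
(up to reordering of blocks).

Per-block formulas:
  For a 2×2 Jordan block J_2(-5): exp(t · J_2(-5)) = e^(-5t)·(I + t·N), where N is the 2×2 nilpotent shift.
  For a 1×1 block at λ = -5: exp(t · [-5]) = [e^(-5t)].

After assembling e^{tJ} and conjugating by P, we get:

e^{tA} =
  [t*exp(-5*t) + exp(-5*t), t*exp(-5*t), 0]
  [-t*exp(-5*t), -t*exp(-5*t) + exp(-5*t), 0]
  [-2*t*exp(-5*t), -2*t*exp(-5*t), exp(-5*t)]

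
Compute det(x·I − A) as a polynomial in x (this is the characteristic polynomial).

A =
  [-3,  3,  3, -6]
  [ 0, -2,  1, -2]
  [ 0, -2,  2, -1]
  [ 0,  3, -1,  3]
x^4 - 6*x^2 + 8*x - 3

Expanding det(x·I − A) (e.g. by cofactor expansion or by noting that A is similar to its Jordan form J, which has the same characteristic polynomial as A) gives
  χ_A(x) = x^4 - 6*x^2 + 8*x - 3
which factors as (x - 1)^3*(x + 3). The eigenvalues (with algebraic multiplicities) are λ = -3 with multiplicity 1, λ = 1 with multiplicity 3.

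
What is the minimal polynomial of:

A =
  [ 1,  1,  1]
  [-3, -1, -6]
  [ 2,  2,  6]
x^3 - 6*x^2 + 12*x - 8

The characteristic polynomial is χ_A(x) = (x - 2)^3, so the eigenvalues are known. The minimal polynomial is
  m_A(x) = Π_λ (x − λ)^{k_λ}
where k_λ is the size of the *largest* Jordan block for λ (equivalently, the smallest k with (A − λI)^k v = 0 for every generalised eigenvector v of λ).

  λ = 2: largest Jordan block has size 3, contributing (x − 2)^3

So m_A(x) = (x - 2)^3 = x^3 - 6*x^2 + 12*x - 8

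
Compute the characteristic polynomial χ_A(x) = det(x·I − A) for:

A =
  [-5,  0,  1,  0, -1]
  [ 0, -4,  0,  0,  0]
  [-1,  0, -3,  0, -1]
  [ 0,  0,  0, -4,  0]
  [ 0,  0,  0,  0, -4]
x^5 + 20*x^4 + 160*x^3 + 640*x^2 + 1280*x + 1024

Expanding det(x·I − A) (e.g. by cofactor expansion or by noting that A is similar to its Jordan form J, which has the same characteristic polynomial as A) gives
  χ_A(x) = x^5 + 20*x^4 + 160*x^3 + 640*x^2 + 1280*x + 1024
which factors as (x + 4)^5. The eigenvalues (with algebraic multiplicities) are λ = -4 with multiplicity 5.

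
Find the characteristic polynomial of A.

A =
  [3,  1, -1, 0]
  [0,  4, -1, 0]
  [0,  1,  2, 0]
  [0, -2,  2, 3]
x^4 - 12*x^3 + 54*x^2 - 108*x + 81

Expanding det(x·I − A) (e.g. by cofactor expansion or by noting that A is similar to its Jordan form J, which has the same characteristic polynomial as A) gives
  χ_A(x) = x^4 - 12*x^3 + 54*x^2 - 108*x + 81
which factors as (x - 3)^4. The eigenvalues (with algebraic multiplicities) are λ = 3 with multiplicity 4.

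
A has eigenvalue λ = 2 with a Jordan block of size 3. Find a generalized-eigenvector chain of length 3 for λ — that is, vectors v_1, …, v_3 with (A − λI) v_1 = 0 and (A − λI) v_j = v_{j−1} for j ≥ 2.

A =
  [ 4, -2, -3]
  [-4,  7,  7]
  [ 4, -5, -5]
A Jordan chain for λ = 2 of length 3:
v_1 = (1, -2, 2)ᵀ
v_2 = (-2, 5, -5)ᵀ
v_3 = (0, 1, 0)ᵀ

Let N = A − (2)·I. We want v_3 with N^3 v_3 = 0 but N^2 v_3 ≠ 0; then v_{j-1} := N · v_j for j = 3, …, 2.

Pick v_3 = (0, 1, 0)ᵀ.
Then v_2 = N · v_3 = (-2, 5, -5)ᵀ.
Then v_1 = N · v_2 = (1, -2, 2)ᵀ.

Sanity check: (A − (2)·I) v_1 = (0, 0, 0)ᵀ = 0. ✓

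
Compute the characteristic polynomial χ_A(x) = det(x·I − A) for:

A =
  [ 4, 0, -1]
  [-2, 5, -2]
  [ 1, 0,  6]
x^3 - 15*x^2 + 75*x - 125

Expanding det(x·I − A) (e.g. by cofactor expansion or by noting that A is similar to its Jordan form J, which has the same characteristic polynomial as A) gives
  χ_A(x) = x^3 - 15*x^2 + 75*x - 125
which factors as (x - 5)^3. The eigenvalues (with algebraic multiplicities) are λ = 5 with multiplicity 3.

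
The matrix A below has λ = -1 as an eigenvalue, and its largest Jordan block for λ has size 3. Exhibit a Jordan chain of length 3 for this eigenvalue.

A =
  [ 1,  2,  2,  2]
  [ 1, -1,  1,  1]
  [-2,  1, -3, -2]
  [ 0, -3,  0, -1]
A Jordan chain for λ = -1 of length 3:
v_1 = (2, 0, 1, -3)ᵀ
v_2 = (2, 1, -2, 0)ᵀ
v_3 = (1, 0, 0, 0)ᵀ

Let N = A − (-1)·I. We want v_3 with N^3 v_3 = 0 but N^2 v_3 ≠ 0; then v_{j-1} := N · v_j for j = 3, …, 2.

Pick v_3 = (1, 0, 0, 0)ᵀ.
Then v_2 = N · v_3 = (2, 1, -2, 0)ᵀ.
Then v_1 = N · v_2 = (2, 0, 1, -3)ᵀ.

Sanity check: (A − (-1)·I) v_1 = (0, 0, 0, 0)ᵀ = 0. ✓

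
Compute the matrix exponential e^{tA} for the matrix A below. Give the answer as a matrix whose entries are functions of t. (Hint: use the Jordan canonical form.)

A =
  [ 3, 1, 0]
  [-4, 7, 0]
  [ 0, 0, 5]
e^{tA} =
  [-2*t*exp(5*t) + exp(5*t), t*exp(5*t), 0]
  [-4*t*exp(5*t), 2*t*exp(5*t) + exp(5*t), 0]
  [0, 0, exp(5*t)]

Strategy: write A = P · J · P⁻¹ where J is a Jordan canonical form, so e^{tA} = P · e^{tJ} · P⁻¹, and e^{tJ} can be computed block-by-block.

A has Jordan form
J =
  [5, 1, 0]
  [0, 5, 0]
  [0, 0, 5]
(up to reordering of blocks).

Per-block formulas:
  For a 1×1 block at λ = 5: exp(t · [5]) = [e^(5t)].
  For a 2×2 Jordan block J_2(5): exp(t · J_2(5)) = e^(5t)·(I + t·N), where N is the 2×2 nilpotent shift.

After assembling e^{tJ} and conjugating by P, we get:

e^{tA} =
  [-2*t*exp(5*t) + exp(5*t), t*exp(5*t), 0]
  [-4*t*exp(5*t), 2*t*exp(5*t) + exp(5*t), 0]
  [0, 0, exp(5*t)]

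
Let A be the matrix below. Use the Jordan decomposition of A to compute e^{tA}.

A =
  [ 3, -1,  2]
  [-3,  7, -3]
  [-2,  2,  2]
e^{tA} =
  [-t*exp(4*t) + exp(4*t), t^2*exp(4*t) - t*exp(4*t), -3*t^2*exp(4*t)/2 + 2*t*exp(4*t)]
  [-3*t*exp(4*t), 3*t^2*exp(4*t) + 3*t*exp(4*t) + exp(4*t), -9*t^2*exp(4*t)/2 - 3*t*exp(4*t)]
  [-2*t*exp(4*t), 2*t^2*exp(4*t) + 2*t*exp(4*t), -3*t^2*exp(4*t) - 2*t*exp(4*t) + exp(4*t)]

Strategy: write A = P · J · P⁻¹ where J is a Jordan canonical form, so e^{tA} = P · e^{tJ} · P⁻¹, and e^{tJ} can be computed block-by-block.

A has Jordan form
J =
  [4, 1, 0]
  [0, 4, 1]
  [0, 0, 4]
(up to reordering of blocks).

Per-block formulas:
  For a 3×3 Jordan block J_3(4): exp(t · J_3(4)) = e^(4t)·(I + t·N + (t^2/2)·N^2), where N is the 3×3 nilpotent shift.

After assembling e^{tJ} and conjugating by P, we get:

e^{tA} =
  [-t*exp(4*t) + exp(4*t), t^2*exp(4*t) - t*exp(4*t), -3*t^2*exp(4*t)/2 + 2*t*exp(4*t)]
  [-3*t*exp(4*t), 3*t^2*exp(4*t) + 3*t*exp(4*t) + exp(4*t), -9*t^2*exp(4*t)/2 - 3*t*exp(4*t)]
  [-2*t*exp(4*t), 2*t^2*exp(4*t) + 2*t*exp(4*t), -3*t^2*exp(4*t) - 2*t*exp(4*t) + exp(4*t)]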